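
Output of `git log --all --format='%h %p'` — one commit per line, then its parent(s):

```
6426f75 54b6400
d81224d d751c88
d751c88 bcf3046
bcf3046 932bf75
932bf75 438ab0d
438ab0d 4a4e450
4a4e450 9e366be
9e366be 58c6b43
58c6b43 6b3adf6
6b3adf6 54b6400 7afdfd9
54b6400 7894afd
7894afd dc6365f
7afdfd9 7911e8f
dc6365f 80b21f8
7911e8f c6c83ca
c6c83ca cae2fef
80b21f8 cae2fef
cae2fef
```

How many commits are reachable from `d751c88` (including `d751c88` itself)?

Walking parent pointers from d751c88: reachable set = {438ab0d, 4a4e450, 54b6400, 58c6b43, 6b3adf6, 7894afd, 7911e8f, 7afdfd9, 80b21f8, 932bf75, 9e366be, bcf3046, c6c83ca, cae2fef, d751c88, dc6365f}.
That is 16 commits.

16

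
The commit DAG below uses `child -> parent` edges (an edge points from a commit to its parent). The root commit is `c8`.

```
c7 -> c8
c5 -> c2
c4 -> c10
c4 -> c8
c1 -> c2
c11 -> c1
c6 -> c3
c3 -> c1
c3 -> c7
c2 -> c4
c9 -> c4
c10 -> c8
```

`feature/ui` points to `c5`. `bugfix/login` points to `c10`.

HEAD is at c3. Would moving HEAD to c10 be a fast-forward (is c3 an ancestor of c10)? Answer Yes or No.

No

A fast-forward from c3 to c10 is possible iff c3 is an ancestor of c10.
Ancestors of c10: {c10, c8}.
c3 is not among them, so fast-forward is not possible.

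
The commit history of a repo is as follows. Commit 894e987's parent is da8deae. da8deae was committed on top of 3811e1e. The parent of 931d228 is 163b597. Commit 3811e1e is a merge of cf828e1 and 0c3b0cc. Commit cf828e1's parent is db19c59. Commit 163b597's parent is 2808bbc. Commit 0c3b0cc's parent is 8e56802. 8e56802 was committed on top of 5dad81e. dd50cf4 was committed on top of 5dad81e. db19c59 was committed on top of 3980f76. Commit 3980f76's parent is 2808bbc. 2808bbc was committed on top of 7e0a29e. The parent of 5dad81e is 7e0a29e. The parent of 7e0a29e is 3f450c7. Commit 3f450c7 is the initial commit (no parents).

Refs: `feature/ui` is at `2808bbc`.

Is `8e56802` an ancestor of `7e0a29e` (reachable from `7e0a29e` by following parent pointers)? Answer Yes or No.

No

Ancestors of 7e0a29e: {3f450c7, 7e0a29e}.
8e56802 is not in that set, so it is not an ancestor of 7e0a29e.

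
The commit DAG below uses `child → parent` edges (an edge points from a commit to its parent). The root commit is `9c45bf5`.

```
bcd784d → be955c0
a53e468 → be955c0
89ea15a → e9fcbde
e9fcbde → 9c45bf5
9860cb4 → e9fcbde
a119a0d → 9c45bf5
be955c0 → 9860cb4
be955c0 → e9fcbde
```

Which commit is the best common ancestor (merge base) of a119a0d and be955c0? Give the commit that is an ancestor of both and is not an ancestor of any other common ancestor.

Ancestors of a119a0d: {9c45bf5, a119a0d}.
Ancestors of be955c0: {9860cb4, 9c45bf5, be955c0, e9fcbde}.
Common ancestors: {9c45bf5}.
The only common ancestor is 9c45bf5, so it is the merge base.

9c45bf5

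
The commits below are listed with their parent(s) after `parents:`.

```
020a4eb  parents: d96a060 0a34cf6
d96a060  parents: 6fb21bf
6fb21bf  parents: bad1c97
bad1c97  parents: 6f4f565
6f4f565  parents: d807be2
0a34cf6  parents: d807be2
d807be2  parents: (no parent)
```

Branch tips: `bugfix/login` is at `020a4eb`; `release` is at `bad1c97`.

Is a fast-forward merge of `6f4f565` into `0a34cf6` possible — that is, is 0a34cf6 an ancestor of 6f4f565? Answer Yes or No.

A fast-forward from 0a34cf6 to 6f4f565 is possible iff 0a34cf6 is an ancestor of 6f4f565.
Ancestors of 6f4f565: {6f4f565, d807be2}.
0a34cf6 is not among them, so fast-forward is not possible.

No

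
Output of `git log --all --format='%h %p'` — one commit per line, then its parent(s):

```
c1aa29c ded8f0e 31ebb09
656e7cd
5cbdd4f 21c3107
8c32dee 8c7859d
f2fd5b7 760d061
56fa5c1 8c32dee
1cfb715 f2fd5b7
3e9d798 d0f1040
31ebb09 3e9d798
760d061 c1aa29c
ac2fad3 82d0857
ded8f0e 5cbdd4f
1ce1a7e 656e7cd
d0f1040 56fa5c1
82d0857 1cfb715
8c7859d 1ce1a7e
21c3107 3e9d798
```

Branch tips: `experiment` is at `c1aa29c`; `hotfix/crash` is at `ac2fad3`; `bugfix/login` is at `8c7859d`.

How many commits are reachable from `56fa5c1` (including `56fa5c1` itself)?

5

Walking parent pointers from 56fa5c1: reachable set = {1ce1a7e, 56fa5c1, 656e7cd, 8c32dee, 8c7859d}.
That is 5 commits.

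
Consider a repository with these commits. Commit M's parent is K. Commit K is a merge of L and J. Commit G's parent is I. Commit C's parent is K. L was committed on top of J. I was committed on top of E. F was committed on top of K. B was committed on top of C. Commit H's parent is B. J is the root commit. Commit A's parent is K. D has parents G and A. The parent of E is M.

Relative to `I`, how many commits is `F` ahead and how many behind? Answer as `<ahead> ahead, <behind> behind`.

Reachable from F: {F, J, K, L}.
Reachable from I: {E, I, J, K, L, M}.
Only in F's history (ahead): {F} — 1.
Only in I's history (behind): {E, I, M} — 3.

1 ahead, 3 behind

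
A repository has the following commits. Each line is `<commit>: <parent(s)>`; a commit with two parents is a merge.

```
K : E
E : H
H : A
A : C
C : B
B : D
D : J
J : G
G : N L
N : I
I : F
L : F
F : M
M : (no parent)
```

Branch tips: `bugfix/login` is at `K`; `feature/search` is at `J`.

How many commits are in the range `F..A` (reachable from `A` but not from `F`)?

9

Reachable from A: {A, B, C, D, F, G, I, J, L, M, N}.
Reachable from F: {F, M}.
In A's history but not F's: {A, B, C, D, G, I, J, L, N} — 9 commits.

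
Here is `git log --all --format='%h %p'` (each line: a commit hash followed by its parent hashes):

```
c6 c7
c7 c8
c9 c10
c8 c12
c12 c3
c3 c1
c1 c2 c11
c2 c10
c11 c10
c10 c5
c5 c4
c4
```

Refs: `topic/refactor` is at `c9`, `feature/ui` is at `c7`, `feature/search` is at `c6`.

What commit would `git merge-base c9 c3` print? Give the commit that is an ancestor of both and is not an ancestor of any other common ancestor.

Ancestors of c9: {c10, c4, c5, c9}.
Ancestors of c3: {c1, c10, c11, c2, c3, c4, c5}.
Common ancestors: {c10, c4, c5}.
Among these, c10 is not an ancestor of any other common ancestor — it is the merge base.

c10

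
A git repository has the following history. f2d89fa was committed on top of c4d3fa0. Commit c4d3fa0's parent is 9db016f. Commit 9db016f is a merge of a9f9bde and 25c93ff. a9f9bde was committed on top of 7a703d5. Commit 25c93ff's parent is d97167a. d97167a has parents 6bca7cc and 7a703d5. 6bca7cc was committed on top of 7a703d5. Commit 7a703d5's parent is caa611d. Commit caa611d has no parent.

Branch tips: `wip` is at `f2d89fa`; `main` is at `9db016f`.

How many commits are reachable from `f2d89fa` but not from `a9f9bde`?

Reachable from f2d89fa: {25c93ff, 6bca7cc, 7a703d5, 9db016f, a9f9bde, c4d3fa0, caa611d, d97167a, f2d89fa}.
Reachable from a9f9bde: {7a703d5, a9f9bde, caa611d}.
In f2d89fa's history but not a9f9bde's: {25c93ff, 6bca7cc, 9db016f, c4d3fa0, d97167a, f2d89fa} — 6 commits.

6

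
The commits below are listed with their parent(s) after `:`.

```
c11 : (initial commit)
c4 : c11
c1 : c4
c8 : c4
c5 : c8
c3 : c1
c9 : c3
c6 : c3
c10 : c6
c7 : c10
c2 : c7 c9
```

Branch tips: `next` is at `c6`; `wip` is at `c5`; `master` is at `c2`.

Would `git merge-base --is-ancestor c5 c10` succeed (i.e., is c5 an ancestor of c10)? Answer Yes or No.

Ancestors of c10: {c1, c10, c11, c3, c4, c6}.
c5 is not in that set, so it is not an ancestor of c10.

No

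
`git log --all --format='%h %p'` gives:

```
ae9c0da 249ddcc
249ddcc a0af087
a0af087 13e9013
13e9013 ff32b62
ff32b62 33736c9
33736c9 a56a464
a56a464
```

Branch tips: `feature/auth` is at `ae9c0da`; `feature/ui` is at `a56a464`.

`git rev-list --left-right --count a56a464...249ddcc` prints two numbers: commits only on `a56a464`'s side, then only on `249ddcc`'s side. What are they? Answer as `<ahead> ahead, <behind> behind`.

0 ahead, 5 behind

Reachable from a56a464: {a56a464}.
Reachable from 249ddcc: {13e9013, 249ddcc, 33736c9, a0af087, a56a464, ff32b62}.
Only in a56a464's history (ahead): {} — 0.
Only in 249ddcc's history (behind): {13e9013, 249ddcc, 33736c9, a0af087, ff32b62} — 5.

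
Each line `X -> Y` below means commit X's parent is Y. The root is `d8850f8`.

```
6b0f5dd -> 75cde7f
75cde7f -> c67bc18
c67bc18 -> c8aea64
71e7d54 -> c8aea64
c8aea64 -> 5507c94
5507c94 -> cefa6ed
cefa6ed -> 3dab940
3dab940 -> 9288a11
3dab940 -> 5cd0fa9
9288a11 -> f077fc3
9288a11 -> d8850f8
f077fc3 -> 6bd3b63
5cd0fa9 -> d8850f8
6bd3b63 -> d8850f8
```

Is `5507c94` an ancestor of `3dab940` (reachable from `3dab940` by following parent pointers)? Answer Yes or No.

Ancestors of 3dab940: {3dab940, 5cd0fa9, 6bd3b63, 9288a11, d8850f8, f077fc3}.
5507c94 is not in that set, so it is not an ancestor of 3dab940.

No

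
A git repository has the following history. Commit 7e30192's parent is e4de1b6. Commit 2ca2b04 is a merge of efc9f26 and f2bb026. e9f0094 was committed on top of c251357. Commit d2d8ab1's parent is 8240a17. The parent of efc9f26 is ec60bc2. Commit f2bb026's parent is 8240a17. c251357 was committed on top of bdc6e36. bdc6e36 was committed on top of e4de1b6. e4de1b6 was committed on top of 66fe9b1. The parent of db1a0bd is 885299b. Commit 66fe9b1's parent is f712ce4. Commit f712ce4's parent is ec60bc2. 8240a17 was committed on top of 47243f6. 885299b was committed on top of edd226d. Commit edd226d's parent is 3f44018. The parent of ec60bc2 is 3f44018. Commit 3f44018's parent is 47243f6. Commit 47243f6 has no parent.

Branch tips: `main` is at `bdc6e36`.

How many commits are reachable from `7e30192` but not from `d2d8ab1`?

6

Reachable from 7e30192: {3f44018, 47243f6, 66fe9b1, 7e30192, e4de1b6, ec60bc2, f712ce4}.
Reachable from d2d8ab1: {47243f6, 8240a17, d2d8ab1}.
In 7e30192's history but not d2d8ab1's: {3f44018, 66fe9b1, 7e30192, e4de1b6, ec60bc2, f712ce4} — 6 commits.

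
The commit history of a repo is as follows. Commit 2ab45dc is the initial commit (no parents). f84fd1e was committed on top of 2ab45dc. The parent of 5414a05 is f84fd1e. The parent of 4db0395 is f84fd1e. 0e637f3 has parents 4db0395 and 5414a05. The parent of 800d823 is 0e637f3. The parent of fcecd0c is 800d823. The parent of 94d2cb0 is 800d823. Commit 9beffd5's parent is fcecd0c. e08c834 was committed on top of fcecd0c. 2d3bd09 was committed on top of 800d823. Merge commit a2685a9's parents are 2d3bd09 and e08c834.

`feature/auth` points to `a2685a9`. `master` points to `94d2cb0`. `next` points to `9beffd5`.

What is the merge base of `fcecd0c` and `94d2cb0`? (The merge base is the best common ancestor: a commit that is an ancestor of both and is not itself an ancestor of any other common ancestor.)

Ancestors of fcecd0c: {0e637f3, 2ab45dc, 4db0395, 5414a05, 800d823, f84fd1e, fcecd0c}.
Ancestors of 94d2cb0: {0e637f3, 2ab45dc, 4db0395, 5414a05, 800d823, 94d2cb0, f84fd1e}.
Common ancestors: {0e637f3, 2ab45dc, 4db0395, 5414a05, 800d823, f84fd1e}.
Among these, 800d823 is not an ancestor of any other common ancestor — it is the merge base.

800d823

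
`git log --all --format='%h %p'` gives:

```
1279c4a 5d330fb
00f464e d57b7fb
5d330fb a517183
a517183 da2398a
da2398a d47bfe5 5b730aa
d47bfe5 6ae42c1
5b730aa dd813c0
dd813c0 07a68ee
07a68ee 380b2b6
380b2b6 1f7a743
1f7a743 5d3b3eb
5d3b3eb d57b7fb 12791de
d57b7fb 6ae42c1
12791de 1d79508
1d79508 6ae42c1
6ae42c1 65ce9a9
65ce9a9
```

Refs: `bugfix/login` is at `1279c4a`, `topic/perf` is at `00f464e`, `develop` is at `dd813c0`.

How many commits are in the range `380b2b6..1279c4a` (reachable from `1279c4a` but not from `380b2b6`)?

8

Reachable from 1279c4a: {07a68ee, 12791de, 1279c4a, 1d79508, 1f7a743, 380b2b6, 5b730aa, 5d330fb, 5d3b3eb, 65ce9a9, 6ae42c1, a517183, d47bfe5, d57b7fb, da2398a, dd813c0}.
Reachable from 380b2b6: {12791de, 1d79508, 1f7a743, 380b2b6, 5d3b3eb, 65ce9a9, 6ae42c1, d57b7fb}.
In 1279c4a's history but not 380b2b6's: {07a68ee, 1279c4a, 5b730aa, 5d330fb, a517183, d47bfe5, da2398a, dd813c0} — 8 commits.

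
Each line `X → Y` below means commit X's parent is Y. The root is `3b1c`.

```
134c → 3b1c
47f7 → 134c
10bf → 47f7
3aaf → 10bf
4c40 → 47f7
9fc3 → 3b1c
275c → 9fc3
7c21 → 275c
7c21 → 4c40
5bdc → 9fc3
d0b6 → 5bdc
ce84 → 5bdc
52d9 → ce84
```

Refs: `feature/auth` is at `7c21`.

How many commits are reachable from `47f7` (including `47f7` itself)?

Walking parent pointers from 47f7: reachable set = {134c, 3b1c, 47f7}.
That is 3 commits.

3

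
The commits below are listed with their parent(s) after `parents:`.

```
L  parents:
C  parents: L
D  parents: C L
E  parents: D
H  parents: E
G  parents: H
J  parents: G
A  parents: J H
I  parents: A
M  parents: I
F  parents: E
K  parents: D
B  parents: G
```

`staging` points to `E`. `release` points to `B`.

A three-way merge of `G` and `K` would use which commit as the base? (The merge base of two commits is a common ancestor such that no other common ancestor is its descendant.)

D

Ancestors of G: {C, D, E, G, H, L}.
Ancestors of K: {C, D, K, L}.
Common ancestors: {C, D, L}.
Among these, D is not an ancestor of any other common ancestor — it is the merge base.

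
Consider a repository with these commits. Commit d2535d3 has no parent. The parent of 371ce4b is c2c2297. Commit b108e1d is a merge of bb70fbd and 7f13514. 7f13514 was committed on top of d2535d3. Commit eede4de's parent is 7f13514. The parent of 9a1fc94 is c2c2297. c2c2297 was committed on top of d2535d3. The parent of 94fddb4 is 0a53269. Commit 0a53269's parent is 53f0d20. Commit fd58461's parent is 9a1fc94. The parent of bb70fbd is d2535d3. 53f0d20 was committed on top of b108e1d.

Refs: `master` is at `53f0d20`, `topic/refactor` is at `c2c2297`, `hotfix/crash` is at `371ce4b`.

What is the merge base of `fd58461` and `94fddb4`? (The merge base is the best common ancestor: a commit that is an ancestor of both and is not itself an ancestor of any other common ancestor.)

d2535d3

Ancestors of fd58461: {9a1fc94, c2c2297, d2535d3, fd58461}.
Ancestors of 94fddb4: {0a53269, 53f0d20, 7f13514, 94fddb4, b108e1d, bb70fbd, d2535d3}.
Common ancestors: {d2535d3}.
The only common ancestor is d2535d3, so it is the merge base.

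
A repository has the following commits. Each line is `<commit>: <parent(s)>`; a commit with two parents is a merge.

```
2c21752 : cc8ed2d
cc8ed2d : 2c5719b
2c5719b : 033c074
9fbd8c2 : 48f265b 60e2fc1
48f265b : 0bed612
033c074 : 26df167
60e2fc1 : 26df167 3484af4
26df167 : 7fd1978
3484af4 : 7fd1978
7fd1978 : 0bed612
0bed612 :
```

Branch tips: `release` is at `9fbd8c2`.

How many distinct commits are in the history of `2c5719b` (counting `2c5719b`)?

5

Walking parent pointers from 2c5719b: reachable set = {033c074, 0bed612, 26df167, 2c5719b, 7fd1978}.
That is 5 commits.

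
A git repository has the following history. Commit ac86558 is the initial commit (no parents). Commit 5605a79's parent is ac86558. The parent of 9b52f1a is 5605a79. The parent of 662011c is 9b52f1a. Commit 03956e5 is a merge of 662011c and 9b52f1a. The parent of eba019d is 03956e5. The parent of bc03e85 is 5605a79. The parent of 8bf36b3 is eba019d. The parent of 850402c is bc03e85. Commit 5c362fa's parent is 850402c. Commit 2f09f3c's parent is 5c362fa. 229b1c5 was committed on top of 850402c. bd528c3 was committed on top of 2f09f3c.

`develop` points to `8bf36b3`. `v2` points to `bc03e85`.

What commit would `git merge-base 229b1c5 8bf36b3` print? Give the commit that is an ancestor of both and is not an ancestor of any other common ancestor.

Ancestors of 229b1c5: {229b1c5, 5605a79, 850402c, ac86558, bc03e85}.
Ancestors of 8bf36b3: {03956e5, 5605a79, 662011c, 8bf36b3, 9b52f1a, ac86558, eba019d}.
Common ancestors: {5605a79, ac86558}.
Among these, 5605a79 is not an ancestor of any other common ancestor — it is the merge base.

5605a79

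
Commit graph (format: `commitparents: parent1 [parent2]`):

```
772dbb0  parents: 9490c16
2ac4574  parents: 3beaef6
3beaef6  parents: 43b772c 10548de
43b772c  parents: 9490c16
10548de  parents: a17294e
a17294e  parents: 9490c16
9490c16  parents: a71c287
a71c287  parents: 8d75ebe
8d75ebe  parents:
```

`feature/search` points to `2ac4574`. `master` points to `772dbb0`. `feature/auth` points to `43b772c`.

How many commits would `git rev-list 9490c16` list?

3

Walking parent pointers from 9490c16: reachable set = {8d75ebe, 9490c16, a71c287}.
That is 3 commits.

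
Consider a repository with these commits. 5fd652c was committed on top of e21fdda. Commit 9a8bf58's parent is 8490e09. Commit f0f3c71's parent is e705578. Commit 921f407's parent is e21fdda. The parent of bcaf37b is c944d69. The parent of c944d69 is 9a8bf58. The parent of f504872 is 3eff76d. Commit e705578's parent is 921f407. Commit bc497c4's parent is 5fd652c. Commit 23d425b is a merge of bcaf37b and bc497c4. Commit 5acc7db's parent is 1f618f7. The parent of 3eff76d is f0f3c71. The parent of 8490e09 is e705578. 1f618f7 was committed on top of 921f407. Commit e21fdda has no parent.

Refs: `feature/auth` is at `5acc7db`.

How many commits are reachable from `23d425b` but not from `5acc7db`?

Reachable from 23d425b: {23d425b, 5fd652c, 8490e09, 921f407, 9a8bf58, bc497c4, bcaf37b, c944d69, e21fdda, e705578}.
Reachable from 5acc7db: {1f618f7, 5acc7db, 921f407, e21fdda}.
In 23d425b's history but not 5acc7db's: {23d425b, 5fd652c, 8490e09, 9a8bf58, bc497c4, bcaf37b, c944d69, e705578} — 8 commits.

8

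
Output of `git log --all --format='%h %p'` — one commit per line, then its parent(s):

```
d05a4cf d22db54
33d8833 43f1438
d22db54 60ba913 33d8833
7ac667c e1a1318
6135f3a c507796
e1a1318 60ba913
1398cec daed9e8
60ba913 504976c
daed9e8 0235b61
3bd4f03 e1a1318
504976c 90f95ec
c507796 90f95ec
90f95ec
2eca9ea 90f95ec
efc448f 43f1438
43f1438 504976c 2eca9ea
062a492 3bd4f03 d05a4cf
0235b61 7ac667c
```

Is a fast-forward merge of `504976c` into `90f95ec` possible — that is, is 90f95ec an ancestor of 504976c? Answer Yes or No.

Yes

A fast-forward from 90f95ec to 504976c is possible iff 90f95ec is an ancestor of 504976c.
Ancestors of 504976c: {504976c, 90f95ec}.
90f95ec is among them, so fast-forward is possible.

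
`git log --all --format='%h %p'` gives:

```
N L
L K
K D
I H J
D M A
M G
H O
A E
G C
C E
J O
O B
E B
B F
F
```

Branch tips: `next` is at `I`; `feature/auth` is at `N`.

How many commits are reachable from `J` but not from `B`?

Reachable from J: {B, F, J, O}.
Reachable from B: {B, F}.
In J's history but not B's: {J, O} — 2 commits.

2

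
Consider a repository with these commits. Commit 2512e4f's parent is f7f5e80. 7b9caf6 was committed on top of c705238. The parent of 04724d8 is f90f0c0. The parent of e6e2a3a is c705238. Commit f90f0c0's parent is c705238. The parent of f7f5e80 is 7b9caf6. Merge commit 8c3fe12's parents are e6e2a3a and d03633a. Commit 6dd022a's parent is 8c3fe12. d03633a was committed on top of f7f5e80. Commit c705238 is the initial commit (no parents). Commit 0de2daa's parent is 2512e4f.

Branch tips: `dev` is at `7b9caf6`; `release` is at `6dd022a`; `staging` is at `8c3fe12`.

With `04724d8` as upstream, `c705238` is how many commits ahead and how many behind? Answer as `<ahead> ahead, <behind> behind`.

Reachable from c705238: {c705238}.
Reachable from 04724d8: {04724d8, c705238, f90f0c0}.
Only in c705238's history (ahead): {} — 0.
Only in 04724d8's history (behind): {04724d8, f90f0c0} — 2.

0 ahead, 2 behind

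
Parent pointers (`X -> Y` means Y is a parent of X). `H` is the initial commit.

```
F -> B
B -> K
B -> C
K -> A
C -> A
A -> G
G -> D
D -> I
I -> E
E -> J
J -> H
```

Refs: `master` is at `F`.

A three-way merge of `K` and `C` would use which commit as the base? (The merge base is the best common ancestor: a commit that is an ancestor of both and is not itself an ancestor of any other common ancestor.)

A

Ancestors of K: {A, D, E, G, H, I, J, K}.
Ancestors of C: {A, C, D, E, G, H, I, J}.
Common ancestors: {A, D, E, G, H, I, J}.
Among these, A is not an ancestor of any other common ancestor — it is the merge base.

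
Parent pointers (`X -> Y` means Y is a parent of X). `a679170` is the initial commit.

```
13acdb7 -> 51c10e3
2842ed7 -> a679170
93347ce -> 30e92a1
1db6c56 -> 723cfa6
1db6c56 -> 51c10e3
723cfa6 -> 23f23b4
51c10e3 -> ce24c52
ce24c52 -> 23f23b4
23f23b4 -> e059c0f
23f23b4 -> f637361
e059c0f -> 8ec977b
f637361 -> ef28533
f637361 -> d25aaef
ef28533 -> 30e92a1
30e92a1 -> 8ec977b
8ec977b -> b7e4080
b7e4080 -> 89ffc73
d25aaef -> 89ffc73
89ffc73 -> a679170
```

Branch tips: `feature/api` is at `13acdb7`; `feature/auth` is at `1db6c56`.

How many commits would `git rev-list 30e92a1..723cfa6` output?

6

Reachable from 723cfa6: {23f23b4, 30e92a1, 723cfa6, 89ffc73, 8ec977b, a679170, b7e4080, d25aaef, e059c0f, ef28533, f637361}.
Reachable from 30e92a1: {30e92a1, 89ffc73, 8ec977b, a679170, b7e4080}.
In 723cfa6's history but not 30e92a1's: {23f23b4, 723cfa6, d25aaef, e059c0f, ef28533, f637361} — 6 commits.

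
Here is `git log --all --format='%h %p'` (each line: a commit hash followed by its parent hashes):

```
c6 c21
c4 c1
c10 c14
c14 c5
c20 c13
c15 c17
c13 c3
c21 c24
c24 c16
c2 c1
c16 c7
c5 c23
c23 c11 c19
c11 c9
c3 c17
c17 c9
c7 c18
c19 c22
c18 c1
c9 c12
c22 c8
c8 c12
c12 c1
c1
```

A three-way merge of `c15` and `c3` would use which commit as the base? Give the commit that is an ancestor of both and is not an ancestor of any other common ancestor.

Ancestors of c15: {c1, c12, c15, c17, c9}.
Ancestors of c3: {c1, c12, c17, c3, c9}.
Common ancestors: {c1, c12, c17, c9}.
Among these, c17 is not an ancestor of any other common ancestor — it is the merge base.

c17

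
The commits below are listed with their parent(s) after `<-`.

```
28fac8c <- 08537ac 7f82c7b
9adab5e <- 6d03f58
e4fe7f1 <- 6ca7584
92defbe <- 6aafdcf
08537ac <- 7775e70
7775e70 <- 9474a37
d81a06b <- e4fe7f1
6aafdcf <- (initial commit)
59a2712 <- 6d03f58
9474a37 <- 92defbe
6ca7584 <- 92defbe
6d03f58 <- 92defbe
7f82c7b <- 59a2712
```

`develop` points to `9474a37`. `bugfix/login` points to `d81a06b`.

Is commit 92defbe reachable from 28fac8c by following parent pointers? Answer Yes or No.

Yes

Ancestors of 28fac8c (commits reachable by following parents): {08537ac, 28fac8c, 59a2712, 6aafdcf, 6d03f58, 7775e70, 7f82c7b, 92defbe, 9474a37}.
92defbe is in that set, so it is an ancestor of 28fac8c.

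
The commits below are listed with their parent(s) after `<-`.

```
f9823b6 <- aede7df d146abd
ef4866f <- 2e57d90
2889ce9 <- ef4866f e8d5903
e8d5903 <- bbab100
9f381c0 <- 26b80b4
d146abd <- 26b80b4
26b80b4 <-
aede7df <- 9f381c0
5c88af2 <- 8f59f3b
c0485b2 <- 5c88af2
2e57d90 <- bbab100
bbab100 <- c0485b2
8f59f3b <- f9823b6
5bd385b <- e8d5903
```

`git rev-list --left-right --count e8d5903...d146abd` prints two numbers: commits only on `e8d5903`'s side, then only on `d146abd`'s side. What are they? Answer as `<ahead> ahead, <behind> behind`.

8 ahead, 0 behind

Reachable from e8d5903: {26b80b4, 5c88af2, 8f59f3b, 9f381c0, aede7df, bbab100, c0485b2, d146abd, e8d5903, f9823b6}.
Reachable from d146abd: {26b80b4, d146abd}.
Only in e8d5903's history (ahead): {5c88af2, 8f59f3b, 9f381c0, aede7df, bbab100, c0485b2, e8d5903, f9823b6} — 8.
Only in d146abd's history (behind): {} — 0.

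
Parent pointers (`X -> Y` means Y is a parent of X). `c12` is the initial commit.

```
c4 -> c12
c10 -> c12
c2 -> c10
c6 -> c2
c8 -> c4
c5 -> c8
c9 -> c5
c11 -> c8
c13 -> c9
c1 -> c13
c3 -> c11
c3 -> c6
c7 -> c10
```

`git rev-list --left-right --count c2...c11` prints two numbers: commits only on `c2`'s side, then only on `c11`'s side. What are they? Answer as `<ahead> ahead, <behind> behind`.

2 ahead, 3 behind

Reachable from c2: {c10, c12, c2}.
Reachable from c11: {c11, c12, c4, c8}.
Only in c2's history (ahead): {c10, c2} — 2.
Only in c11's history (behind): {c11, c4, c8} — 3.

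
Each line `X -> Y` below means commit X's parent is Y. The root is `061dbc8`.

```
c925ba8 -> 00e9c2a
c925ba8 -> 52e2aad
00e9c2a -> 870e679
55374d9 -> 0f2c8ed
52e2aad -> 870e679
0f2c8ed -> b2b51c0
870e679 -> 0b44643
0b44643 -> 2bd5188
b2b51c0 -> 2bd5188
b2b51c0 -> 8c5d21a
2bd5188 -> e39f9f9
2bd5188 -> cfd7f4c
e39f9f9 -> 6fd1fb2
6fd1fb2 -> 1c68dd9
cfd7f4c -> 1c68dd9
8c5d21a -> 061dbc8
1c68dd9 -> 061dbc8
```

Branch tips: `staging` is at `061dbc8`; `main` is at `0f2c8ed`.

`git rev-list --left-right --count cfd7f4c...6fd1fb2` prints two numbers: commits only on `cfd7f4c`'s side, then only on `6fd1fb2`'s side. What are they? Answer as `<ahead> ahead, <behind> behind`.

Reachable from cfd7f4c: {061dbc8, 1c68dd9, cfd7f4c}.
Reachable from 6fd1fb2: {061dbc8, 1c68dd9, 6fd1fb2}.
Only in cfd7f4c's history (ahead): {cfd7f4c} — 1.
Only in 6fd1fb2's history (behind): {6fd1fb2} — 1.

1 ahead, 1 behind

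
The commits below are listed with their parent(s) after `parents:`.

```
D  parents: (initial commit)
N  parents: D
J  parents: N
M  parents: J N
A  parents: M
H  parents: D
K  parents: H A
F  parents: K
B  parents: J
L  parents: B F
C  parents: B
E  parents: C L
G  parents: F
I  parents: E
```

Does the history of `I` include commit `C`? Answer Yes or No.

Yes

Ancestors of I (commits reachable by following parents): {A, B, C, D, E, F, H, I, J, K, L, M, N}.
C is in that set, so it is an ancestor of I.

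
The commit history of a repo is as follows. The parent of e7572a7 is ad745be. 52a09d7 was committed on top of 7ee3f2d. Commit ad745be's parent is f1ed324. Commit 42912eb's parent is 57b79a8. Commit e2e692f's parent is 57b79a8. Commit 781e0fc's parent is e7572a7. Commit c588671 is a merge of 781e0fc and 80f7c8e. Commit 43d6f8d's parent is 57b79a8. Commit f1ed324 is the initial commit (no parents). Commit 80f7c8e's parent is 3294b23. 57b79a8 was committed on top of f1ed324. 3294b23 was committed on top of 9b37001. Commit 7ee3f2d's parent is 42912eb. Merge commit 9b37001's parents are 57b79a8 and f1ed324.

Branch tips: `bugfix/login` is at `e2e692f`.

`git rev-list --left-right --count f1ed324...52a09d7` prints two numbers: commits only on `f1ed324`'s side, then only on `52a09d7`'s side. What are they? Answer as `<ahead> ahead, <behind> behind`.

0 ahead, 4 behind

Reachable from f1ed324: {f1ed324}.
Reachable from 52a09d7: {42912eb, 52a09d7, 57b79a8, 7ee3f2d, f1ed324}.
Only in f1ed324's history (ahead): {} — 0.
Only in 52a09d7's history (behind): {42912eb, 52a09d7, 57b79a8, 7ee3f2d} — 4.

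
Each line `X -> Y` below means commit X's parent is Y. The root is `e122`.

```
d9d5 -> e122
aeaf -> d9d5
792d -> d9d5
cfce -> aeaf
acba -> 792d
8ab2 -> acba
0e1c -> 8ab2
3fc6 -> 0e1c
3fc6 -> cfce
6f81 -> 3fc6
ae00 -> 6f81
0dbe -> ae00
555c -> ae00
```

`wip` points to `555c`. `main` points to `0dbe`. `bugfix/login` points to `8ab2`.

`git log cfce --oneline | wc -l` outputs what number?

Walking parent pointers from cfce: reachable set = {aeaf, cfce, d9d5, e122}.
That is 4 commits.

4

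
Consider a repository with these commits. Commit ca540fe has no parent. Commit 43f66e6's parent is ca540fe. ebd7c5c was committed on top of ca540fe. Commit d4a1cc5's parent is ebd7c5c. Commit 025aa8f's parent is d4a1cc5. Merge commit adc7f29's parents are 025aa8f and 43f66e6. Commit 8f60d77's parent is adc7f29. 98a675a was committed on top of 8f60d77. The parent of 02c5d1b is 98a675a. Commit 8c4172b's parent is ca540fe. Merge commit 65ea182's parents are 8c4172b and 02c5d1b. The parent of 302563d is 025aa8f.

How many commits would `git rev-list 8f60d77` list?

Walking parent pointers from 8f60d77: reachable set = {025aa8f, 43f66e6, 8f60d77, adc7f29, ca540fe, d4a1cc5, ebd7c5c}.
That is 7 commits.

7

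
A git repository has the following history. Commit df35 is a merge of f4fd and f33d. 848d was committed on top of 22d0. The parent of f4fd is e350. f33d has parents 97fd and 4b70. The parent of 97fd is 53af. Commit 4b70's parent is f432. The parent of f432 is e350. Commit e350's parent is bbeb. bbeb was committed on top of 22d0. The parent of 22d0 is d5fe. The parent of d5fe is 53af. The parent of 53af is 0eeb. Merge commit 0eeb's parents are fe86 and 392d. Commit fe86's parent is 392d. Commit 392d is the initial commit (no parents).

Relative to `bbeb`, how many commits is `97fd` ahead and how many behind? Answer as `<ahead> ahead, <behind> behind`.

1 ahead, 3 behind

Reachable from 97fd: {0eeb, 392d, 53af, 97fd, fe86}.
Reachable from bbeb: {0eeb, 22d0, 392d, 53af, bbeb, d5fe, fe86}.
Only in 97fd's history (ahead): {97fd} — 1.
Only in bbeb's history (behind): {22d0, bbeb, d5fe} — 3.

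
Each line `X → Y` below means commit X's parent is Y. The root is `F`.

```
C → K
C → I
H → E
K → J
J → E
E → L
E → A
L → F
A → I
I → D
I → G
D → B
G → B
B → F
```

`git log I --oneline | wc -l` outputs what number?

Walking parent pointers from I: reachable set = {B, D, F, G, I}.
That is 5 commits.

5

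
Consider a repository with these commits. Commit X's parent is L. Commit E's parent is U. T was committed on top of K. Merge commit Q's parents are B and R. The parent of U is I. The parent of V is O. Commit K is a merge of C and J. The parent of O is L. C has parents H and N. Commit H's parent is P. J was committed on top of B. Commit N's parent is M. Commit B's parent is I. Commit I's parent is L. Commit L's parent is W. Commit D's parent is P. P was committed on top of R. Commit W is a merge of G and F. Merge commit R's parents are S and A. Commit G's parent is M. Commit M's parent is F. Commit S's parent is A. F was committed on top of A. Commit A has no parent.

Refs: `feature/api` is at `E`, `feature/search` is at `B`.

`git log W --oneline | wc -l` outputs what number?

Walking parent pointers from W: reachable set = {A, F, G, M, W}.
That is 5 commits.

5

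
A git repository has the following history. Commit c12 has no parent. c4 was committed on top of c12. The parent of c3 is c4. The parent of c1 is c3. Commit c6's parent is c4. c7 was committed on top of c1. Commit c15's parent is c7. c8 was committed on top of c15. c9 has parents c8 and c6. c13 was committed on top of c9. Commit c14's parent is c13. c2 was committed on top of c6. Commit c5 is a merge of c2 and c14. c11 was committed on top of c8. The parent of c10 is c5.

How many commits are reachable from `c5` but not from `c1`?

Reachable from c5: {c1, c12, c13, c14, c15, c2, c3, c4, c5, c6, c7, c8, c9}.
Reachable from c1: {c1, c12, c3, c4}.
In c5's history but not c1's: {c13, c14, c15, c2, c5, c6, c7, c8, c9} — 9 commits.

9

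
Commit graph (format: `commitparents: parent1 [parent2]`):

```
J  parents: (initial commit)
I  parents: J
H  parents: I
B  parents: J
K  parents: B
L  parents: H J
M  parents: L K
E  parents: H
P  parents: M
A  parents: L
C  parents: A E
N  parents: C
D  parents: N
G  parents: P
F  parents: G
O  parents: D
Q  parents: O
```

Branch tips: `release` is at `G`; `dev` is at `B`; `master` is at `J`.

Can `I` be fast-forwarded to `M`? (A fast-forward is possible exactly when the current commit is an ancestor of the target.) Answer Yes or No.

Yes

A fast-forward from I to M is possible iff I is an ancestor of M.
Ancestors of M: {B, H, I, J, K, L, M}.
I is among them, so fast-forward is possible.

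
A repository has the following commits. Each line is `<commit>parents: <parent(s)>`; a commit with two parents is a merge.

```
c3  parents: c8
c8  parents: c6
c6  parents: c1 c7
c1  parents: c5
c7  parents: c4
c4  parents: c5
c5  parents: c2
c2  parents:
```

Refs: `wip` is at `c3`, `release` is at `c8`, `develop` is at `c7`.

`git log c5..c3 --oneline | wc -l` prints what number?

6

Reachable from c3: {c1, c2, c3, c4, c5, c6, c7, c8}.
Reachable from c5: {c2, c5}.
In c3's history but not c5's: {c1, c3, c4, c6, c7, c8} — 6 commits.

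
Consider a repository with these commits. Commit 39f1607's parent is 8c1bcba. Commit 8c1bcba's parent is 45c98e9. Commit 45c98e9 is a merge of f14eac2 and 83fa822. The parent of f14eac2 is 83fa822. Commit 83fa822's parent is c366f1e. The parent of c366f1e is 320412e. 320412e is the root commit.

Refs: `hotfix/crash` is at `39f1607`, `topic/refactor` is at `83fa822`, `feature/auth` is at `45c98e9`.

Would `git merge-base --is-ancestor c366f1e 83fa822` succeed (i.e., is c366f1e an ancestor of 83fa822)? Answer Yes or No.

Yes

Ancestors of 83fa822 (commits reachable by following parents): {320412e, 83fa822, c366f1e}.
c366f1e is in that set, so it is an ancestor of 83fa822.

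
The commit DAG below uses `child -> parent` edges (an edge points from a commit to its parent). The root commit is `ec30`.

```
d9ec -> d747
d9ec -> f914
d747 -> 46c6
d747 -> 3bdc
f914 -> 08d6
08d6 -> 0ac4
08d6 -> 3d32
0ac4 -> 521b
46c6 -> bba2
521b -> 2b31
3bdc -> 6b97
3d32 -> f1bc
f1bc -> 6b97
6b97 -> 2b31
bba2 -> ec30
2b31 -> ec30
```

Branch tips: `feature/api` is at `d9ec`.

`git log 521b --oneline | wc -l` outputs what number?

3

Walking parent pointers from 521b: reachable set = {2b31, 521b, ec30}.
That is 3 commits.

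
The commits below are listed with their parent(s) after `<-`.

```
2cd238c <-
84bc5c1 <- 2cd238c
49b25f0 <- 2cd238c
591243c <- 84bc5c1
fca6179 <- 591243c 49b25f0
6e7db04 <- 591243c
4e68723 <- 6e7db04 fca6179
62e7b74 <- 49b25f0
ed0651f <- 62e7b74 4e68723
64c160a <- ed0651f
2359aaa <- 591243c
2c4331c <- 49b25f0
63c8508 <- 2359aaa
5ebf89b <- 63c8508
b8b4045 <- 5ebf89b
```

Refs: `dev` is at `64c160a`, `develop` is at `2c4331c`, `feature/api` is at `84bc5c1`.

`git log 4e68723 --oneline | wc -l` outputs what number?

7

Walking parent pointers from 4e68723: reachable set = {2cd238c, 49b25f0, 4e68723, 591243c, 6e7db04, 84bc5c1, fca6179}.
That is 7 commits.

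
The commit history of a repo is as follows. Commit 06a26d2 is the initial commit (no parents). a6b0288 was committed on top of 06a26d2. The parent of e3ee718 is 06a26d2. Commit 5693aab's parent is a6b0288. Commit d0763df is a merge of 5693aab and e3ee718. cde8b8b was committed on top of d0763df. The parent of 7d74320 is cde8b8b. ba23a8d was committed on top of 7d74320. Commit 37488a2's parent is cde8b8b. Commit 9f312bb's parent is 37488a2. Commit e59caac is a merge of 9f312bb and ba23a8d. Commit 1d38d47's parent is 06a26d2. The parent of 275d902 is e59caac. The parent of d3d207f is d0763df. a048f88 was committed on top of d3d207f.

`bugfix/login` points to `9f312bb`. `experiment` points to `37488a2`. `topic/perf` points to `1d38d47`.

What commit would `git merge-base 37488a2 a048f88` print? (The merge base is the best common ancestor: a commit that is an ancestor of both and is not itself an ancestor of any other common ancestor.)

d0763df

Ancestors of 37488a2: {06a26d2, 37488a2, 5693aab, a6b0288, cde8b8b, d0763df, e3ee718}.
Ancestors of a048f88: {06a26d2, 5693aab, a048f88, a6b0288, d0763df, d3d207f, e3ee718}.
Common ancestors: {06a26d2, 5693aab, a6b0288, d0763df, e3ee718}.
Among these, d0763df is not an ancestor of any other common ancestor — it is the merge base.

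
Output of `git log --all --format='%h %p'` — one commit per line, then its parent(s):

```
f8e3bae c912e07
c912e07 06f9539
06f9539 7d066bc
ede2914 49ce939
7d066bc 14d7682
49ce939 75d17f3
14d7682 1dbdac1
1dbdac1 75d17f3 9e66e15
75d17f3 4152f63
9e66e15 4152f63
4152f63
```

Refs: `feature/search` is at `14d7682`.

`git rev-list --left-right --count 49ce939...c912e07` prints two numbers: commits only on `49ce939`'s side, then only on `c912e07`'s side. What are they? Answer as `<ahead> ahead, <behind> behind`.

1 ahead, 6 behind

Reachable from 49ce939: {4152f63, 49ce939, 75d17f3}.
Reachable from c912e07: {06f9539, 14d7682, 1dbdac1, 4152f63, 75d17f3, 7d066bc, 9e66e15, c912e07}.
Only in 49ce939's history (ahead): {49ce939} — 1.
Only in c912e07's history (behind): {06f9539, 14d7682, 1dbdac1, 7d066bc, 9e66e15, c912e07} — 6.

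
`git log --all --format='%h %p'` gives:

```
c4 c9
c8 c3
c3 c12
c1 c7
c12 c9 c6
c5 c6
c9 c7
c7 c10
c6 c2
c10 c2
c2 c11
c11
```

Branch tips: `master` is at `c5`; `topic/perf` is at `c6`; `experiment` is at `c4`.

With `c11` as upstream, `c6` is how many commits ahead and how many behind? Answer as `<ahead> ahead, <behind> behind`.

2 ahead, 0 behind

Reachable from c6: {c11, c2, c6}.
Reachable from c11: {c11}.
Only in c6's history (ahead): {c2, c6} — 2.
Only in c11's history (behind): {} — 0.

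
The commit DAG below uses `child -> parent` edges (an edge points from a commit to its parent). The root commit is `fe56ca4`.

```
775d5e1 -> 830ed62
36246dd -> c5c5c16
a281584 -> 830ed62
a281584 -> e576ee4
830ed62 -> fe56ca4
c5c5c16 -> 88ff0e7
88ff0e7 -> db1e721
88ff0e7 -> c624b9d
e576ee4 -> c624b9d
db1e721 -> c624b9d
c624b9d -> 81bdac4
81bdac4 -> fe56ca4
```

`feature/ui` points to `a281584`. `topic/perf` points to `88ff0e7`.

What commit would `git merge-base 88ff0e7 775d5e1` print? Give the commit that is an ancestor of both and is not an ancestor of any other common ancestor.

Ancestors of 88ff0e7: {81bdac4, 88ff0e7, c624b9d, db1e721, fe56ca4}.
Ancestors of 775d5e1: {775d5e1, 830ed62, fe56ca4}.
Common ancestors: {fe56ca4}.
The only common ancestor is fe56ca4, so it is the merge base.

fe56ca4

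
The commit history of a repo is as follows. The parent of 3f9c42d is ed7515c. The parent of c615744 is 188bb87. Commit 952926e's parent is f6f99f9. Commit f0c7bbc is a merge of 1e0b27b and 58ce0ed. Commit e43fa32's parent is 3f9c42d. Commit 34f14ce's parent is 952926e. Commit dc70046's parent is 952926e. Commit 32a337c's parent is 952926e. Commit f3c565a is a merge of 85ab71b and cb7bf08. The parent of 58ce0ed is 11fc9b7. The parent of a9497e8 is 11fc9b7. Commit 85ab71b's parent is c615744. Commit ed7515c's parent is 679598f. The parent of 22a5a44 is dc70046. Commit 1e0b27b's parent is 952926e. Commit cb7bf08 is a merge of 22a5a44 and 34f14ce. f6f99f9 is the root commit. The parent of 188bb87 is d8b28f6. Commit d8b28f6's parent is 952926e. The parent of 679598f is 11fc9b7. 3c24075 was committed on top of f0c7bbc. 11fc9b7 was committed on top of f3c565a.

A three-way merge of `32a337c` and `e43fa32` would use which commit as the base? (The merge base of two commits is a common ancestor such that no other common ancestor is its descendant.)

Ancestors of 32a337c: {32a337c, 952926e, f6f99f9}.
Ancestors of e43fa32: {11fc9b7, 188bb87, 22a5a44, 34f14ce, 3f9c42d, 679598f, 85ab71b, 952926e, c615744, cb7bf08, d8b28f6, dc70046, e43fa32, ed7515c, f3c565a, f6f99f9}.
Common ancestors: {952926e, f6f99f9}.
Among these, 952926e is not an ancestor of any other common ancestor — it is the merge base.

952926e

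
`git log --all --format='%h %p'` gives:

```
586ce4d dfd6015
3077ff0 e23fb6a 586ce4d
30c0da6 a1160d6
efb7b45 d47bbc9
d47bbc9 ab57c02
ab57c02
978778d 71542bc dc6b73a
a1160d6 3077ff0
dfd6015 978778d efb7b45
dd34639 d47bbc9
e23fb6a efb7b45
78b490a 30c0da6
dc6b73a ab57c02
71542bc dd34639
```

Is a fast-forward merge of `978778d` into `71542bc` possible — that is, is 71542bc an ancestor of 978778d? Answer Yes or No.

A fast-forward from 71542bc to 978778d is possible iff 71542bc is an ancestor of 978778d.
Ancestors of 978778d: {71542bc, 978778d, ab57c02, d47bbc9, dc6b73a, dd34639}.
71542bc is among them, so fast-forward is possible.

Yes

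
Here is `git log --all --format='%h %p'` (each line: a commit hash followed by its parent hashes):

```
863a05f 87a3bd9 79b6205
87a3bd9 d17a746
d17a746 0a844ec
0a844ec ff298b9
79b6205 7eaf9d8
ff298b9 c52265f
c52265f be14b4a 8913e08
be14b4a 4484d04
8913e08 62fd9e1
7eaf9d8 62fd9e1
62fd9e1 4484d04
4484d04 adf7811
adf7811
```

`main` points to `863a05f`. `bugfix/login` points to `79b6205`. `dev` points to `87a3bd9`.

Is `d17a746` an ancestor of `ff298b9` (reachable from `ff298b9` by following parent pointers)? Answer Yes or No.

Ancestors of ff298b9: {4484d04, 62fd9e1, 8913e08, adf7811, be14b4a, c52265f, ff298b9}.
d17a746 is not in that set, so it is not an ancestor of ff298b9.

No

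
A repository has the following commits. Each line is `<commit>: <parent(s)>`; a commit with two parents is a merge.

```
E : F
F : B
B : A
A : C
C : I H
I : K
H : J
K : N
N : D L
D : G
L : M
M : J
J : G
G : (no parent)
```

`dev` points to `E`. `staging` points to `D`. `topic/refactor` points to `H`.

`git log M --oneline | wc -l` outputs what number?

Walking parent pointers from M: reachable set = {G, J, M}.
That is 3 commits.

3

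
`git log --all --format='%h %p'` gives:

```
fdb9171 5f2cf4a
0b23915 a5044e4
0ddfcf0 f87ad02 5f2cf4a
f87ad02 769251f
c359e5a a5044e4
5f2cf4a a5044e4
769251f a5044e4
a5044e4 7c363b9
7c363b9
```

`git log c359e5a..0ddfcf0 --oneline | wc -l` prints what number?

Reachable from 0ddfcf0: {0ddfcf0, 5f2cf4a, 769251f, 7c363b9, a5044e4, f87ad02}.
Reachable from c359e5a: {7c363b9, a5044e4, c359e5a}.
In 0ddfcf0's history but not c359e5a's: {0ddfcf0, 5f2cf4a, 769251f, f87ad02} — 4 commits.

4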